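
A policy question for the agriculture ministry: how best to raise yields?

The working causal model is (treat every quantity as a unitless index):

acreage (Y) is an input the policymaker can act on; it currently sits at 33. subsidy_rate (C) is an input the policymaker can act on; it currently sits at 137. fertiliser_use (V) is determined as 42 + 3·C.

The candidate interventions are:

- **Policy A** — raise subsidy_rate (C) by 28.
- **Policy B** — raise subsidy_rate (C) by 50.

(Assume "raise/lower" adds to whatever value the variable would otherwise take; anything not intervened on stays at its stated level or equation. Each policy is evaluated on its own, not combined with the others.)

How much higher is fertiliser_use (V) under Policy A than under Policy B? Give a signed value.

-66

Policy A (C + 28):
  C = 137 + 28 = 165
  V = 42 + 3·165 = 537
Policy B (C + 50):
  C = 137 + 50 = 187
  V = 42 + 3·187 = 603
V: 537 − 603 = -66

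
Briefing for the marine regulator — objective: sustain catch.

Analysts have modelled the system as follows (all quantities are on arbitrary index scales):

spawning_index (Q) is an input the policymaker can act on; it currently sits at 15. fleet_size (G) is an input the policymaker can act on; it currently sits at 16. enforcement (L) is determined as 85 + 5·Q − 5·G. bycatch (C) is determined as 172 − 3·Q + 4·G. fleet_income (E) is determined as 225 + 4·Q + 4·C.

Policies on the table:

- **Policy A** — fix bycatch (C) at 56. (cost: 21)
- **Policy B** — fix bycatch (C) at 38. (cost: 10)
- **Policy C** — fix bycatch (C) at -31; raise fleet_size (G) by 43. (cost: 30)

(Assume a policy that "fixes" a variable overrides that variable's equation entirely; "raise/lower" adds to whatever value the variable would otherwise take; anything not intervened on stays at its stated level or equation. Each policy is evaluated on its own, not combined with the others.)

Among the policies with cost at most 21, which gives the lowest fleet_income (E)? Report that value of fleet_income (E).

437

Policy A (C := 56):
  Q = 15
  G = 16
  C = 56
  E = 225 + 4·15 + 4·56 = 509
Policy B (C := 38):
  Q = 15
  G = 16
  C = 38
  E = 225 + 4·15 + 4·38 = 437
Comparing — Policy A: E=509, Policy B: E=437. Lowest is 437 (Policy B).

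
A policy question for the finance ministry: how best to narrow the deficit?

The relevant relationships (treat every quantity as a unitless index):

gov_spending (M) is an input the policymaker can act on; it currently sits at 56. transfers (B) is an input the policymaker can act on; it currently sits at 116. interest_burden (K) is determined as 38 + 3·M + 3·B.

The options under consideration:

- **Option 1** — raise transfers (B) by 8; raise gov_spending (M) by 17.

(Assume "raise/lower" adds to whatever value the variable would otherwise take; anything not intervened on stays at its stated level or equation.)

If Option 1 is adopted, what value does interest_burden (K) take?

Option 1 (B + 8, M + 17):
  M = 56 + 17 = 73
  B = 116 + 8 = 124
  K = 38 + 3·73 + 3·124 = 629

629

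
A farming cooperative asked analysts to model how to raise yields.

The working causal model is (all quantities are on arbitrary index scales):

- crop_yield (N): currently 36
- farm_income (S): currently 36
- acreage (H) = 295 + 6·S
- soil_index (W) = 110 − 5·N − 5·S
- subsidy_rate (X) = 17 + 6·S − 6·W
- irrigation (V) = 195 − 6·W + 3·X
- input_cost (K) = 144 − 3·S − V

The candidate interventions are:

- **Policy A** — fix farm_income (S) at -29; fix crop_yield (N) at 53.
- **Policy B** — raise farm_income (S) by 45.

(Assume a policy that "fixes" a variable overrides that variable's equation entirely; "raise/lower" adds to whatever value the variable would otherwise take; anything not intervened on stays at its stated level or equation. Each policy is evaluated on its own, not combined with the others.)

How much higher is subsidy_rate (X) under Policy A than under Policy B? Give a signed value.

-3450

Policy A (S := -29, N := 53):
  N = 53
  S = -29
  W = 110 − 5·53 − 5·(-29) = -10
  X = 17 + 6·(-29) − 6·(-10) = -97
Policy B (S + 45):
  N = 36
  S = 36 + 45 = 81
  W = 110 − 5·36 − 5·81 = -475
  X = 17 + 6·81 − 6·(-475) = 3353
X: -97 − 3353 = -3450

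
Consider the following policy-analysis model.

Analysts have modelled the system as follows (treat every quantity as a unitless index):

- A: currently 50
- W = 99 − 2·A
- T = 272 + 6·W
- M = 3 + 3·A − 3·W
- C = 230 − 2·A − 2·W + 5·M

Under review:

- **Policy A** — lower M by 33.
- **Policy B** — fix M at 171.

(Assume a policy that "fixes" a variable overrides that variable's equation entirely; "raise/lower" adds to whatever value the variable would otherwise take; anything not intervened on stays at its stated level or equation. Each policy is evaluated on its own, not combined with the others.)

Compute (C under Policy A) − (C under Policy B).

-240

Policy A (M − 33):
  A = 50
  W = 99 − 2·50 = -1
  M = 3 + 3·50 − 3·(-1) (−33 from intervention) = 123
  C = 230 − 2·50 − 2·(-1) + 5·123 = 747
Policy B (M := 171):
  A = 50
  W = 99 − 2·50 = -1
  M = 171
  C = 230 − 2·50 − 2·(-1) + 5·171 = 987
C: 747 − 987 = -240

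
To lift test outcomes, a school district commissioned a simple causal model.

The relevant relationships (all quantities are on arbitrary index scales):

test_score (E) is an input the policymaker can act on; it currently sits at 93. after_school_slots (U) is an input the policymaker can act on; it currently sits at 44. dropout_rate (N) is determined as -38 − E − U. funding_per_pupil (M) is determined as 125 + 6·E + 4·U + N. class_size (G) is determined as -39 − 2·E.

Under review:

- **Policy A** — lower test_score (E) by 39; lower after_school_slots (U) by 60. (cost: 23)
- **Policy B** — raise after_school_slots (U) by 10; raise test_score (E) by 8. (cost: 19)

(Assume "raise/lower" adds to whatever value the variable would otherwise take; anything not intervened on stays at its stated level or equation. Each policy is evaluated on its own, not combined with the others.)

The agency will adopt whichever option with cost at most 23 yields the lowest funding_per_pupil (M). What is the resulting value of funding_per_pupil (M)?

309

Policy A (E − 39, U − 60):
  E = 93 − 39 = 54
  U = 44 − 60 = -16
  N = -38 − 54 − (-16) = -76
  M = 125 + 6·54 + 4·(-16) + (-76) = 309
Policy B (U + 10, E + 8):
  E = 93 + 8 = 101
  U = 44 + 10 = 54
  N = -38 − 101 − 54 = -193
  M = 125 + 6·101 + 4·54 + (-193) = 754
Comparing — Policy A: M=309, Policy B: M=754. Lowest is 309 (Policy A).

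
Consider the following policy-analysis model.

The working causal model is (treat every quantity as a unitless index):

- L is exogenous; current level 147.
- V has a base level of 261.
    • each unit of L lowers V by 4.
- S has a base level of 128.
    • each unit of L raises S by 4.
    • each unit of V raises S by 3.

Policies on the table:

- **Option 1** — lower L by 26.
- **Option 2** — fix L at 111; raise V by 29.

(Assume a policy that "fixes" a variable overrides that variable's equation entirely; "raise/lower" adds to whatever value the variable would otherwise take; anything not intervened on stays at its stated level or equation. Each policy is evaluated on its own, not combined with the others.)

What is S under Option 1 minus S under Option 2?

-167

Option 1 (L − 26):
  L = 147 − 26 = 121
  V = 261 − 4·121 = -223
  S = 128 + 4·121 + 3·(-223) = -57
Option 2 (L := 111, V + 29):
  L = 111
  V = 261 − 4·111 (+29 from intervention) = -154
  S = 128 + 4·111 + 3·(-154) = 110
S: -57 − 110 = -167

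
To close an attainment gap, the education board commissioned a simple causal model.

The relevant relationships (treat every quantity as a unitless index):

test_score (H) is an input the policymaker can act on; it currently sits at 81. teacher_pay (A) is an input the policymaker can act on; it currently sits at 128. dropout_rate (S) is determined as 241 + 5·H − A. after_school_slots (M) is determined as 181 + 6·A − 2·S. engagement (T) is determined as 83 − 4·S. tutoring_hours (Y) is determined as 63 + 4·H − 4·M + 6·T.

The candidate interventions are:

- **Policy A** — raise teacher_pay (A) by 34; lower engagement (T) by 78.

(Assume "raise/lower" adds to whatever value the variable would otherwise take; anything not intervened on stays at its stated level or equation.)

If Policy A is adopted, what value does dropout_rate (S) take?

Policy A (A + 34, T − 78):
  H = 81
  A = 128 + 34 = 162
  S = 241 + 5·81 − 162 = 484

484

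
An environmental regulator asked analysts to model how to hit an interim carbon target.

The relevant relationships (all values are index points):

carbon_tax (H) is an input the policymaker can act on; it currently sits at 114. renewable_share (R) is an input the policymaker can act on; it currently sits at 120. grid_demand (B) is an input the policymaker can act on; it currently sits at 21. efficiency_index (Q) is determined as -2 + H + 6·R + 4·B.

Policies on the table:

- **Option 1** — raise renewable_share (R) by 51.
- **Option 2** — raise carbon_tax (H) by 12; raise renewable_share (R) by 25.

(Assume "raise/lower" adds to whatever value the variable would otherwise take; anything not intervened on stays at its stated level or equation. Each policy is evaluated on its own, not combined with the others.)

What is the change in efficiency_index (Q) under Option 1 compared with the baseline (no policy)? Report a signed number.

Baseline:
  H = 114
  R = 120
  B = 21
  Q = -2 + 114 + 6·120 + 4·21 = 916
Option 1 (R + 51):
  H = 114
  R = 120 + 51 = 171
  B = 21
  Q = -2 + 114 + 6·171 + 4·21 = 1222
Change in Q: 1222 − 916 = 306

306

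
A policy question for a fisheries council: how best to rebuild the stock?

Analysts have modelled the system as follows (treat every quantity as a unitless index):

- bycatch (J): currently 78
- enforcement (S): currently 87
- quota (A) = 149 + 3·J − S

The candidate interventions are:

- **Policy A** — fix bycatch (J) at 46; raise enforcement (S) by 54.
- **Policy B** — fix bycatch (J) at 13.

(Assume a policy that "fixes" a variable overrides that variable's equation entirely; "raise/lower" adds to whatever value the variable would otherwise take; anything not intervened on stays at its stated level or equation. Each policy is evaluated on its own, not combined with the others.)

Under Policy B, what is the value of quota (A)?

Policy B (J := 13):
  J = 13
  S = 87
  A = 149 + 3·13 − 87 = 101

101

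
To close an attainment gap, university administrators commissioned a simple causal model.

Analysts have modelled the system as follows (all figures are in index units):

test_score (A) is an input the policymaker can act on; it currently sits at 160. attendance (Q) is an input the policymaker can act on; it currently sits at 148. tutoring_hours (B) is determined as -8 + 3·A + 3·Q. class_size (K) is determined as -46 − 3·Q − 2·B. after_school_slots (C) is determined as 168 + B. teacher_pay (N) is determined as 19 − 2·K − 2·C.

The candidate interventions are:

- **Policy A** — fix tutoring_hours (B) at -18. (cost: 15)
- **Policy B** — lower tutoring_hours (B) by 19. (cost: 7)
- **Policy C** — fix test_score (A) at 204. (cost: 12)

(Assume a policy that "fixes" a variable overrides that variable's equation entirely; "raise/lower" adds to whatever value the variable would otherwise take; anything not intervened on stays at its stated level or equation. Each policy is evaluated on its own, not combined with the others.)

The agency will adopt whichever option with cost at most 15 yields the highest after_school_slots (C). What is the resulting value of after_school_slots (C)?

Policy A (B := -18):
  A = 160
  Q = 148
  B = -18
  C = 168 + (-18) = 150
Policy B (B − 19):
  A = 160
  Q = 148
  B = -8 + 3·160 + 3·148 (−19 from intervention) = 897
  C = 168 + 897 = 1065
Policy C (A := 204):
  A = 204
  Q = 148
  B = -8 + 3·204 + 3·148 = 1048
  C = 168 + 1048 = 1216
Comparing — Policy A: C=150, Policy B: C=1065, Policy C: C=1216. Highest is 1216 (Policy C).

1216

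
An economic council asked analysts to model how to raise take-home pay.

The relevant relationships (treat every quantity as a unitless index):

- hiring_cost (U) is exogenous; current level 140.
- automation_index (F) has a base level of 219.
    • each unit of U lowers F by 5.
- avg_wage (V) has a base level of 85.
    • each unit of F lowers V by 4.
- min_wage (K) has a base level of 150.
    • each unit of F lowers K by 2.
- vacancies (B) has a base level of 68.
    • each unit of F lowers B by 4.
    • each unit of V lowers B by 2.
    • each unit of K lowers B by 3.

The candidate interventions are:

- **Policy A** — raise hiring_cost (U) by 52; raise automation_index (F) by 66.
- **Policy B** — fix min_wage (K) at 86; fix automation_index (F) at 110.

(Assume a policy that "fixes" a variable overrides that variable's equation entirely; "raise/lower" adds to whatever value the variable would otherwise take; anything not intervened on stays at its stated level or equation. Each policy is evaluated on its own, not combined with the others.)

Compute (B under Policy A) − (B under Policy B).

-7382

Policy A (U + 52, F + 66):
  U = 140 + 52 = 192
  F = 219 − 5·192 (+66 from intervention) = -675
  V = 85 − 4·(-675) = 2785
  K = 150 − 2·(-675) = 1500
  B = 68 − 4·(-675) − 2·2785 − 3·1500 = -7302
Policy B (K := 86, F := 110):
  U = 140
  F = 110
  V = 85 − 4·110 = -355
  K = 86
  B = 68 − 4·110 − 2·(-355) − 3·86 = 80
B: -7302 − 80 = -7382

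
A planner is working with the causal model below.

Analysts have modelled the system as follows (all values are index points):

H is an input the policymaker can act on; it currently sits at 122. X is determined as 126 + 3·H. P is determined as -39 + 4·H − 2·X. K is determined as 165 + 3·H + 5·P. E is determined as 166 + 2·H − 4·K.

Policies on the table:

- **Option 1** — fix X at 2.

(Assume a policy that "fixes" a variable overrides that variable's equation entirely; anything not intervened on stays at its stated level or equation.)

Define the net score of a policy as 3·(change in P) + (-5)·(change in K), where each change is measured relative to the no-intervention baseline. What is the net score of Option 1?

Baseline:
  H = 122
  X = 126 + 3·122 = 492
  P = -39 + 4·122 − 2·492 = -535
  K = 165 + 3·122 + 5·(-535) = -2144
Option 1 (X := 2):
  H = 122
  X = 2
  P = -39 + 4·122 − 2·2 = 445
  K = 165 + 3·122 + 5·445 = 2756
ΔP = 445 − (-535) = 980; ΔK = 2756 − (-2144) = 4900
Score = 3·980 + (-5)·4900 = -21560

-21560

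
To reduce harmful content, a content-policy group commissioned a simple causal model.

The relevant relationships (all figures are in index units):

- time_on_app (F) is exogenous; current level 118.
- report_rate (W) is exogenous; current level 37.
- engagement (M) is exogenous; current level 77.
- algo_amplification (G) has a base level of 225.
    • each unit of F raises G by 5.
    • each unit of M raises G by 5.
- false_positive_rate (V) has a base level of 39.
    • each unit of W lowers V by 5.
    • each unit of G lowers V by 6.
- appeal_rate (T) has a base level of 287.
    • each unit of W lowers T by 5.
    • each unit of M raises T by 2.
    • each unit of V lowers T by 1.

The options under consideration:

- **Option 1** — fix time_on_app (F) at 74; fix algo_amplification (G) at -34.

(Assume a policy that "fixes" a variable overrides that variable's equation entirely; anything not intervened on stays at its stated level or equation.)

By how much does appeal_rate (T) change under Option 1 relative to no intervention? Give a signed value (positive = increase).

-7404

Baseline:
  F = 118
  W = 37
  M = 77
  G = 225 + 5·118 + 5·77 = 1200
  V = 39 − 5·37 − 6·1200 = -7346
  T = 287 − 5·37 + 2·77 − (-7346) = 7602
Option 1 (F := 74, G := -34):
  F = 74
  W = 37
  M = 77
  G = -34
  V = 39 − 5·37 − 6·(-34) = 58
  T = 287 − 5·37 + 2·77 − 58 = 198
Change in T: 198 − 7602 = -7404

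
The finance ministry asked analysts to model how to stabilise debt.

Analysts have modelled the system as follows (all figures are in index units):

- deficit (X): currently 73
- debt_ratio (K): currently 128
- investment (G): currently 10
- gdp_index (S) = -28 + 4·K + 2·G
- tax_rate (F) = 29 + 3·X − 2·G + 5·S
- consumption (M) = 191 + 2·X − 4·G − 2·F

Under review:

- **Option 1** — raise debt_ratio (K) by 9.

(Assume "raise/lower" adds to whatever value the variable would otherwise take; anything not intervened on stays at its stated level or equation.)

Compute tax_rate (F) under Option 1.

2928

Option 1 (K + 9):
  X = 73
  K = 128 + 9 = 137
  G = 10
  S = -28 + 4·137 + 2·10 = 540
  F = 29 + 3·73 − 2·10 + 5·540 = 2928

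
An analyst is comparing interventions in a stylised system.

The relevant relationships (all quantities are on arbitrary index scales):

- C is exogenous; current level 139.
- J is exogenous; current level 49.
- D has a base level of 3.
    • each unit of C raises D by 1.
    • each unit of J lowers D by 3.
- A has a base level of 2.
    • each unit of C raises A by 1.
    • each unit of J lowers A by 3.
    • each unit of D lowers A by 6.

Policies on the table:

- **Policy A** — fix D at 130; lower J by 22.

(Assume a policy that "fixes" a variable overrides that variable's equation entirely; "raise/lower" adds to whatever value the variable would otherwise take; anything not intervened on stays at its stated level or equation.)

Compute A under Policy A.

-720

Policy A (D := 130, J − 22):
  C = 139
  J = 49 − 22 = 27
  D = 130
  A = 2 + 139 − 3·27 − 6·130 = -720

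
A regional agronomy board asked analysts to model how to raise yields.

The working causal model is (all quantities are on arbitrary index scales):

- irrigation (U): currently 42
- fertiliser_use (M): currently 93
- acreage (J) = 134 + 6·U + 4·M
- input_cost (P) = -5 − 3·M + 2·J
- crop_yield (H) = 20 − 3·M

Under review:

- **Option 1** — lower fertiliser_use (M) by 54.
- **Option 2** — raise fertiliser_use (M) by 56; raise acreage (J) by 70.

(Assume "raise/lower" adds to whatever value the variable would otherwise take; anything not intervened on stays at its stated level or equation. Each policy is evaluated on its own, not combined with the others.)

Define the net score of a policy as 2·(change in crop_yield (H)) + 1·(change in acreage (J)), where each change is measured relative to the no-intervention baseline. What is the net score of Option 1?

Baseline:
  U = 42
  M = 93
  J = 134 + 6·42 + 4·93 = 758
  H = 20 − 3·93 = -259
Option 1 (M − 54):
  U = 42
  M = 93 − 54 = 39
  J = 134 + 6·42 + 4·39 = 542
  H = 20 − 3·39 = -97
ΔH = -97 − (-259) = 162; ΔJ = 542 − 758 = -216
Score = 2·162 + 1·(-216) = 108

108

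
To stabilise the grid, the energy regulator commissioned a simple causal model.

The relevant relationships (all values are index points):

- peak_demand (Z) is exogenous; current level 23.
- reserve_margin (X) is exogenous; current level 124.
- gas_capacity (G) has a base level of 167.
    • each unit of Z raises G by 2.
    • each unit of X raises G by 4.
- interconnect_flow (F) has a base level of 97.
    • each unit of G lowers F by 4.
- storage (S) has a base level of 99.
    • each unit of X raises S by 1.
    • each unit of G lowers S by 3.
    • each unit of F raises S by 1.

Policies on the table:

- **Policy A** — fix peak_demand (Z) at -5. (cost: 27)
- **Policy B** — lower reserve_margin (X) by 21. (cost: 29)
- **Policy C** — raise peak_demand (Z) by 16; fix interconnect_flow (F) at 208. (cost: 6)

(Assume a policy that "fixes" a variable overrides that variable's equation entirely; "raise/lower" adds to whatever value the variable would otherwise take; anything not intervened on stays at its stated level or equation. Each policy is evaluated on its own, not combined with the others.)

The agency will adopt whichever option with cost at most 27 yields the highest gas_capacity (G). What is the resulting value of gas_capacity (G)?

Policy A (Z := -5):
  Z = -5
  X = 124
  G = 167 + 2·(-5) + 4·124 = 653
Policy C (Z + 16, F := 208):
  Z = 23 + 16 = 39
  X = 124
  G = 167 + 2·39 + 4·124 = 741
Comparing — Policy A: G=653, Policy C: G=741. Highest is 741 (Policy C).

741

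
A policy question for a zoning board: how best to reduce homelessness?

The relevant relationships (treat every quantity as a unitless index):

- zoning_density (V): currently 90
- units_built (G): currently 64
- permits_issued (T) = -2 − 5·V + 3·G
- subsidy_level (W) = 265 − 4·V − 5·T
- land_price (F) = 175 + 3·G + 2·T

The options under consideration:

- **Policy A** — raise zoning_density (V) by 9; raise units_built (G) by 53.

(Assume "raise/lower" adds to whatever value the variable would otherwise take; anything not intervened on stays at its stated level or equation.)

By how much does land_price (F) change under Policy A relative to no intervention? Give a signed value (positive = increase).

Baseline:
  V = 90
  G = 64
  T = -2 − 5·90 + 3·64 = -260
  F = 175 + 3·64 + 2·(-260) = -153
Policy A (V + 9, G + 53):
  V = 90 + 9 = 99
  G = 64 + 53 = 117
  T = -2 − 5·99 + 3·117 = -146
  F = 175 + 3·117 + 2·(-146) = 234
Change in F: 234 − (-153) = 387

387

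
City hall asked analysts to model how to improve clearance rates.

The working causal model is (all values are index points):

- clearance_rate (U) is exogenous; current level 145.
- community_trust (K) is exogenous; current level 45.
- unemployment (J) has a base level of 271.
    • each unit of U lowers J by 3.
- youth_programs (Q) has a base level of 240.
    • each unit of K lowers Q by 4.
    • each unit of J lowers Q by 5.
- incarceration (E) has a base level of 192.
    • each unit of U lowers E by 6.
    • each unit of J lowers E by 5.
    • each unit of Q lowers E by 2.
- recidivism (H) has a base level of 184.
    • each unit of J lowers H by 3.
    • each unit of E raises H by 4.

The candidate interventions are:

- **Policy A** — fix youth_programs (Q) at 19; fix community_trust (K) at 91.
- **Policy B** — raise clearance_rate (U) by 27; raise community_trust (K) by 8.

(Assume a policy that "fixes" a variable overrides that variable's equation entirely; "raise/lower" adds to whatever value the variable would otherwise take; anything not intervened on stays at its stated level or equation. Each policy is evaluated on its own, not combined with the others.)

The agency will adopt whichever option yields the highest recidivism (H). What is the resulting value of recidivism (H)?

Policy A (Q := 19, K := 91):
  U = 145
  K = 91
  J = 271 − 3·145 = -164
  Q = 19
  E = 192 − 6·145 − 5·(-164) − 2·19 = 104
  H = 184 − 3·(-164) + 4·104 = 1092
Policy B (U + 27, K + 8):
  U = 145 + 27 = 172
  K = 45 + 8 = 53
  J = 271 − 3·172 = -245
  Q = 240 − 4·53 − 5·(-245) = 1253
  E = 192 − 6·172 − 5·(-245) − 2·1253 = -2121
  H = 184 − 3·(-245) + 4·(-2121) = -7565
Comparing — Policy A: H=1092, Policy B: H=-7565. Highest is 1092 (Policy A).

1092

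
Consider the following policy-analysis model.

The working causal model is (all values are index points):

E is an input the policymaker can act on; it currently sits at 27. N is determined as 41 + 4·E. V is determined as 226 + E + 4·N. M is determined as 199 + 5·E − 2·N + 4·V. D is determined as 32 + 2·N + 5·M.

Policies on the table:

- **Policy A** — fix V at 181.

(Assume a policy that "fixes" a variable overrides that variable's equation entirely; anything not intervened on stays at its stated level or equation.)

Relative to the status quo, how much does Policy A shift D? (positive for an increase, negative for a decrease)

Baseline:
  E = 27
  N = 41 + 4·27 = 149
  V = 226 + 27 + 4·149 = 849
  M = 199 + 5·27 − 2·149 + 4·849 = 3432
  D = 32 + 2·149 + 5·3432 = 17490
Policy A (V := 181):
  E = 27
  N = 41 + 4·27 = 149
  V = 181
  M = 199 + 5·27 − 2·149 + 4·181 = 760
  D = 32 + 2·149 + 5·760 = 4130
Change in D: 4130 − 17490 = -13360

-13360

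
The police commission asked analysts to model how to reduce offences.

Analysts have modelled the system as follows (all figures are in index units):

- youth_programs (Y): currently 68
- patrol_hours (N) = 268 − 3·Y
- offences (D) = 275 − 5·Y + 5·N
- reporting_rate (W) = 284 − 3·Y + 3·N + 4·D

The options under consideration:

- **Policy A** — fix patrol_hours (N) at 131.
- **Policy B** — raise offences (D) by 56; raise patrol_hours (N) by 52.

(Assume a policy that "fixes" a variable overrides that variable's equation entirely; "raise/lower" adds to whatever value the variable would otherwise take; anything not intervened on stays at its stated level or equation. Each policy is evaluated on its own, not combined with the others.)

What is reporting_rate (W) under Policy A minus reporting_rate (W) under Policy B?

121

Policy A (N := 131):
  Y = 68
  N = 131
  D = 275 − 5·68 + 5·131 = 590
  W = 284 − 3·68 + 3·131 + 4·590 = 2833
Policy B (D + 56, N + 52):
  Y = 68
  N = 268 − 3·68 (+52 from intervention) = 116
  D = 275 − 5·68 + 5·116 (+56 from intervention) = 571
  W = 284 − 3·68 + 3·116 + 4·571 = 2712
W: 2833 − 2712 = 121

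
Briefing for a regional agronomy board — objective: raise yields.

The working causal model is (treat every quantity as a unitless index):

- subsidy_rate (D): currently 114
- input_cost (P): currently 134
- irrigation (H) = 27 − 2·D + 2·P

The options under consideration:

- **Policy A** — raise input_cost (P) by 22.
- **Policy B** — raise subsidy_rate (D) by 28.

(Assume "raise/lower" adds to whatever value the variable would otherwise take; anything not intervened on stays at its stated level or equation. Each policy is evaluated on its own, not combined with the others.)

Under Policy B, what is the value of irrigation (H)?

11

Policy B (D + 28):
  D = 114 + 28 = 142
  P = 134
  H = 27 − 2·142 + 2·134 = 11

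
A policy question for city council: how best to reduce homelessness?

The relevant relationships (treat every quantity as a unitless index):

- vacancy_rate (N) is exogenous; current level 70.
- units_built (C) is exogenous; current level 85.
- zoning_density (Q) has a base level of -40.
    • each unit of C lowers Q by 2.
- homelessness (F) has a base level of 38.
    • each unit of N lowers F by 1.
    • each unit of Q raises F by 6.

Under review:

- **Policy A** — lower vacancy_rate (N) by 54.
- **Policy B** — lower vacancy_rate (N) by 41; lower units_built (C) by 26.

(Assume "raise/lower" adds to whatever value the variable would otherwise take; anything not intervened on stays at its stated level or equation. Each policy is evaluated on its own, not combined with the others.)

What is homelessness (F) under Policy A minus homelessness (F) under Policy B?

-299

Policy A (N − 54):
  N = 70 − 54 = 16
  C = 85
  Q = -40 − 2·85 = -210
  F = 38 − 16 + 6·(-210) = -1238
Policy B (N − 41, C − 26):
  N = 70 − 41 = 29
  C = 85 − 26 = 59
  Q = -40 − 2·59 = -158
  F = 38 − 29 + 6·(-158) = -939
F: -1238 − (-939) = -299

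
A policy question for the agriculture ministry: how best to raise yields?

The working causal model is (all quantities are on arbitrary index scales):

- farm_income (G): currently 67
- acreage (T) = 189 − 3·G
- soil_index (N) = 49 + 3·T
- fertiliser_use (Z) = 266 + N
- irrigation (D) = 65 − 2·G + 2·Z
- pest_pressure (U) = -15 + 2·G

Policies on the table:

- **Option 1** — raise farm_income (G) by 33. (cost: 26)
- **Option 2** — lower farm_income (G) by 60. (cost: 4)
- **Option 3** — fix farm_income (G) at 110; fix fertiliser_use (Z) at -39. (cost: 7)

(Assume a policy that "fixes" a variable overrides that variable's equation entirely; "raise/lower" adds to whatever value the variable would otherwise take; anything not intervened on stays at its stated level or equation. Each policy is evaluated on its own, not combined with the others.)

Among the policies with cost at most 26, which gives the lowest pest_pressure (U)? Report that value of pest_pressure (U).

Option 1 (G + 33):
  G = 67 + 33 = 100
  U = -15 + 2·100 = 185
Option 2 (G − 60):
  G = 67 − 60 = 7
  U = -15 + 2·7 = -1
Option 3 (G := 110, Z := -39):
  G = 110
  U = -15 + 2·110 = 205
Comparing — Option 1: U=185, Option 2: U=-1, Option 3: U=205. Lowest is -1 (Option 2).

-1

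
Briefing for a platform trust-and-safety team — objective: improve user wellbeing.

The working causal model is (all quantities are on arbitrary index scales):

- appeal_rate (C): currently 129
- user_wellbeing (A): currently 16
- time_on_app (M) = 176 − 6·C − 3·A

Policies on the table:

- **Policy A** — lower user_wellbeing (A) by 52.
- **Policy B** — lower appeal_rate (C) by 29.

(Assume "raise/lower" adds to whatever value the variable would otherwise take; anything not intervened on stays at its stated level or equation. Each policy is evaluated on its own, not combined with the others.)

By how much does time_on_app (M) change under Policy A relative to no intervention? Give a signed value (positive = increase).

Baseline:
  C = 129
  A = 16
  M = 176 − 6·129 − 3·16 = -646
Policy A (A − 52):
  C = 129
  A = 16 − 52 = -36
  M = 176 − 6·129 − 3·(-36) = -490
Change in M: -490 − (-646) = 156

156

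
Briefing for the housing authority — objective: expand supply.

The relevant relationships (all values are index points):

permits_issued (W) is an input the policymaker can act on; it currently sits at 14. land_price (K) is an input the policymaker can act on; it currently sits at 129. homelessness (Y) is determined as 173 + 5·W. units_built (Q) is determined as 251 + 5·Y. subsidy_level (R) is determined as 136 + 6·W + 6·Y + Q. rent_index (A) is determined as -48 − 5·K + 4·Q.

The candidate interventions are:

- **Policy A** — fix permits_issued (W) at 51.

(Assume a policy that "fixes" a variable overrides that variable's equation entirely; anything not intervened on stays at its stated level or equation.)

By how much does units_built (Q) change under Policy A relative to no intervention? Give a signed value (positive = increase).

Baseline:
  W = 14
  Y = 173 + 5·14 = 243
  Q = 251 + 5·243 = 1466
Policy A (W := 51):
  W = 51
  Y = 173 + 5·51 = 428
  Q = 251 + 5·428 = 2391
Change in Q: 2391 − 1466 = 925

925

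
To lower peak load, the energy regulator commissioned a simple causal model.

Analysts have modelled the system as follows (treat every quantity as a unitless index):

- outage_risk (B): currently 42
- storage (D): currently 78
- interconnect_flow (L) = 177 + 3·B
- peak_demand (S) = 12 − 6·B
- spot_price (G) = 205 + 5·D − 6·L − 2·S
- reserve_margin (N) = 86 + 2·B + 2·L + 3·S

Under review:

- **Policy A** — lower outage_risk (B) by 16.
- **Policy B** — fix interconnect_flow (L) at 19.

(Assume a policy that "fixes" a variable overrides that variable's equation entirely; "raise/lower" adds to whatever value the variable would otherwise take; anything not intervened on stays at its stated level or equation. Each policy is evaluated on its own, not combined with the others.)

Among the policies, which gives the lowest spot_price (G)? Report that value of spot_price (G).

Policy A (B − 16):
  B = 42 − 16 = 26
  D = 78
  L = 177 + 3·26 = 255
  S = 12 − 6·26 = -144
  G = 205 + 5·78 − 6·255 − 2·(-144) = -647
Policy B (L := 19):
  B = 42
  D = 78
  L = 19
  S = 12 − 6·42 = -240
  G = 205 + 5·78 − 6·19 − 2·(-240) = 961
Comparing — Policy A: G=-647, Policy B: G=961. Lowest is -647 (Policy A).

-647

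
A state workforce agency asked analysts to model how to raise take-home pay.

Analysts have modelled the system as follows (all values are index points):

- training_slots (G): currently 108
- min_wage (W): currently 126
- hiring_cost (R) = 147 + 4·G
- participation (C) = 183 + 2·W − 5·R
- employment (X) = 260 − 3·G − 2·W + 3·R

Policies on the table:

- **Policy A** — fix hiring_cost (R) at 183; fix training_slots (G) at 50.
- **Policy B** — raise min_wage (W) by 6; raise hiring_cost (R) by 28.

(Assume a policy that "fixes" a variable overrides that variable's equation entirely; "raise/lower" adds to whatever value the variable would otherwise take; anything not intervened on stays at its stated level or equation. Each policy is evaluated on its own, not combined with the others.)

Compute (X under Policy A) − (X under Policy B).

Policy A (R := 183, G := 50):
  G = 50
  W = 126
  R = 183
  X = 260 − 3·50 − 2·126 + 3·183 = 407
Policy B (W + 6, R + 28):
  G = 108
  W = 126 + 6 = 132
  R = 147 + 4·108 (+28 from intervention) = 607
  X = 260 − 3·108 − 2·132 + 3·607 = 1493
X: 407 − 1493 = -1086

-1086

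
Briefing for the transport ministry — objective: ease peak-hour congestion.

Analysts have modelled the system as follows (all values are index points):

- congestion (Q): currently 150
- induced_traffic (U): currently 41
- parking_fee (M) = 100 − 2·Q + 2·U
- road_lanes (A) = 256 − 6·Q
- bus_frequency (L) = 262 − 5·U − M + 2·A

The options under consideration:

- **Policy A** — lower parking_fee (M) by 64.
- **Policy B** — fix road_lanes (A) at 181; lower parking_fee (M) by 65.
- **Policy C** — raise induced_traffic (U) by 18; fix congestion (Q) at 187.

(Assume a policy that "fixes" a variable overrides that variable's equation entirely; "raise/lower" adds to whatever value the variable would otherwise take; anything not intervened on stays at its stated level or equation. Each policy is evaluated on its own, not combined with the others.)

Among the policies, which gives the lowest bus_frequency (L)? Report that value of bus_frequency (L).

-1609

Policy A (M − 64):
  Q = 150
  U = 41
  M = 100 − 2·150 + 2·41 (−64 from intervention) = -182
  A = 256 − 6·150 = -644
  L = 262 − 5·41 − (-182) + 2·(-644) = -1049
Policy B (A := 181, M − 65):
  Q = 150
  U = 41
  M = 100 − 2·150 + 2·41 (−65 from intervention) = -183
  A = 181
  L = 262 − 5·41 − (-183) + 2·181 = 602
Policy C (U + 18, Q := 187):
  Q = 187
  U = 41 + 18 = 59
  M = 100 − 2·187 + 2·59 = -156
  A = 256 − 6·187 = -866
  L = 262 − 5·59 − (-156) + 2·(-866) = -1609
Comparing — Policy A: L=-1049, Policy B: L=602, Policy C: L=-1609. Lowest is -1609 (Policy C).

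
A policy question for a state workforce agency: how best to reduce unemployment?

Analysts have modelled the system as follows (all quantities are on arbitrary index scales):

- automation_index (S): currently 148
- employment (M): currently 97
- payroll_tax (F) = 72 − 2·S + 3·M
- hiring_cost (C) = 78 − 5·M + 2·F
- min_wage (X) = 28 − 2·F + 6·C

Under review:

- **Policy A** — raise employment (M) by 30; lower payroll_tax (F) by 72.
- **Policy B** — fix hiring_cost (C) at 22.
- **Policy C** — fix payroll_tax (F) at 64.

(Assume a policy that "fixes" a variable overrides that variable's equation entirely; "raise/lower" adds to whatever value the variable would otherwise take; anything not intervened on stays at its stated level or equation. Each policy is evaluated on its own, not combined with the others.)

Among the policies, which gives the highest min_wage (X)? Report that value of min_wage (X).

Policy A (M + 30, F − 72):
  S = 148
  M = 97 + 30 = 127
  F = 72 − 2·148 + 3·127 (−72 from intervention) = 85
  C = 78 − 5·127 + 2·85 = -387
  X = 28 − 2·85 + 6·(-387) = -2464
Policy B (C := 22):
  S = 148
  M = 97
  F = 72 − 2·148 + 3·97 = 67
  C = 22
  X = 28 − 2·67 + 6·22 = 26
Policy C (F := 64):
  S = 148
  M = 97
  F = 64
  C = 78 − 5·97 + 2·64 = -279
  X = 28 − 2·64 + 6·(-279) = -1774
Comparing — Policy A: X=-2464, Policy B: X=26, Policy C: X=-1774. Highest is 26 (Policy B).

26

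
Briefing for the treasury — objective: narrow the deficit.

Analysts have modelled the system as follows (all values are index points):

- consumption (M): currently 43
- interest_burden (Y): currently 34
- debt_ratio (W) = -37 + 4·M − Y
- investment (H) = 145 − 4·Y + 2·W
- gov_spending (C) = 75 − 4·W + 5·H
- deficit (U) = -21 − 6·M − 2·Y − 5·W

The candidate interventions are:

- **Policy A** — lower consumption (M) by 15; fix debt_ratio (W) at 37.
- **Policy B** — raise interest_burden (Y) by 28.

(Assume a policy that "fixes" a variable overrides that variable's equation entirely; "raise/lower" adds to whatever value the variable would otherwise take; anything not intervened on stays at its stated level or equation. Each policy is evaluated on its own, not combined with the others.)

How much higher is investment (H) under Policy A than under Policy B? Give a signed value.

Policy A (M − 15, W := 37):
  M = 43 − 15 = 28
  Y = 34
  W = 37
  H = 145 − 4·34 + 2·37 = 83
Policy B (Y + 28):
  M = 43
  Y = 34 + 28 = 62
  W = -37 + 4·43 − 62 = 73
  H = 145 − 4·62 + 2·73 = 43
H: 83 − 43 = 40

40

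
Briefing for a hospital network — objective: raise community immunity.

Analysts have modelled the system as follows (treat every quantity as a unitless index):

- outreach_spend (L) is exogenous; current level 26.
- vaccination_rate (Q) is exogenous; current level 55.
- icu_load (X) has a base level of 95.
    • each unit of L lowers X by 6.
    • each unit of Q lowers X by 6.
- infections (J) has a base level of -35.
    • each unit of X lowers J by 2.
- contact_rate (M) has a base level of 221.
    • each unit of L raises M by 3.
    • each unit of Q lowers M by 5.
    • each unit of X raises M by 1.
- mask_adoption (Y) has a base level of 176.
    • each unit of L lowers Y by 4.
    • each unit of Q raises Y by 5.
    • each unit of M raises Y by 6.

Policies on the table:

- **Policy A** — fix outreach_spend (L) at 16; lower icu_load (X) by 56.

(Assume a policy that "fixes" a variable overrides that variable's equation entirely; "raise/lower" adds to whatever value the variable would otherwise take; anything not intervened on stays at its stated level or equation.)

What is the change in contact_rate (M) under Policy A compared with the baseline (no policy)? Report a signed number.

Baseline:
  L = 26
  Q = 55
  X = 95 − 6·26 − 6·55 = -391
  M = 221 + 3·26 − 5·55 + (-391) = -367
Policy A (L := 16, X − 56):
  L = 16
  Q = 55
  X = 95 − 6·16 − 6·55 (−56 from intervention) = -387
  M = 221 + 3·16 − 5·55 + (-387) = -393
Change in M: -393 − (-367) = -26

-26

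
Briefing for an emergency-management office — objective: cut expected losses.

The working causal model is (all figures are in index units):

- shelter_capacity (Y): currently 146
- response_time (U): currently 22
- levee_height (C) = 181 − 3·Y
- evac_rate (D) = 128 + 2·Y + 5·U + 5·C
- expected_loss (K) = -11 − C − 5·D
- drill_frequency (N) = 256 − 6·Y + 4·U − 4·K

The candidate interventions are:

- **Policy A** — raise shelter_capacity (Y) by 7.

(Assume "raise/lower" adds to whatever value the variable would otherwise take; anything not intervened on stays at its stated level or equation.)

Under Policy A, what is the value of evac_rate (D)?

-846

Policy A (Y + 7):
  Y = 146 + 7 = 153
  U = 22
  C = 181 − 3·153 = -278
  D = 128 + 2·153 + 5·22 + 5·(-278) = -846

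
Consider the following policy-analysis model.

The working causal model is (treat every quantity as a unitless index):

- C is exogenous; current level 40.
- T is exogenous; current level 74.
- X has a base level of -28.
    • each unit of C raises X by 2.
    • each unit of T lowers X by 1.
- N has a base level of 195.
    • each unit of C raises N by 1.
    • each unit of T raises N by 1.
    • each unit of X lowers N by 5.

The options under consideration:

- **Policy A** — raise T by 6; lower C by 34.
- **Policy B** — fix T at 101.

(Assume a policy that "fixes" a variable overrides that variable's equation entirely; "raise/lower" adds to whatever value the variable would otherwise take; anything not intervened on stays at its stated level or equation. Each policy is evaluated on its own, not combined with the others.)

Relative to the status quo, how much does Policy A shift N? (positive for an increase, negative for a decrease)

Baseline:
  C = 40
  T = 74
  X = -28 + 2·40 − 74 = -22
  N = 195 + 40 + 74 − 5·(-22) = 419
Policy A (T + 6, C − 34):
  C = 40 − 34 = 6
  T = 74 + 6 = 80
  X = -28 + 2·6 − 80 = -96
  N = 195 + 6 + 80 − 5·(-96) = 761
Change in N: 761 − 419 = 342

342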